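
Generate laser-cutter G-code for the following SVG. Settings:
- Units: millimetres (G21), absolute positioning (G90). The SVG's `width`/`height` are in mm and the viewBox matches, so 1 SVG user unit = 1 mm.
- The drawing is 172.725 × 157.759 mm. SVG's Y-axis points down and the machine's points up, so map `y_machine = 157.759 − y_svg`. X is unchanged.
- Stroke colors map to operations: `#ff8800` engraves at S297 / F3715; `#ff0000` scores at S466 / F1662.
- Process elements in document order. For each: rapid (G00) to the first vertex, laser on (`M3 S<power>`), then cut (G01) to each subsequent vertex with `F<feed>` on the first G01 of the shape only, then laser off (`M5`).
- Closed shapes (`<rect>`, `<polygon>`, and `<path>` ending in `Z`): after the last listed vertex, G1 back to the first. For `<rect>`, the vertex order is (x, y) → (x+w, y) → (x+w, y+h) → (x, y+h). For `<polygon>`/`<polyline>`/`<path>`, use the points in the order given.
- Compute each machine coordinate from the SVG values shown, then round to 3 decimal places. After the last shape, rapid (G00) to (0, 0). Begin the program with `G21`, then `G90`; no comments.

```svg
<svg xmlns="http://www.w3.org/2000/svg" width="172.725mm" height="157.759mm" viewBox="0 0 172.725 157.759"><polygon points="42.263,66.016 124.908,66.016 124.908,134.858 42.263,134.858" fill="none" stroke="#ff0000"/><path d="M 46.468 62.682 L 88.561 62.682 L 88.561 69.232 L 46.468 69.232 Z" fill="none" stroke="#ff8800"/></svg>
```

1 u = 1 mm; y_m = 157.759 − y.

[1] `<polygon>` rectangle, #ff0000→score S466 F1662: (42.263,91.743) → (124.908,91.743) → (124.908,22.901) → (42.263,22.901) → (42.263,91.743) (closed)

[2] `<path>` rectangle, #ff8800→engrave S297 F3715: (46.468,95.077) → (88.561,95.077) → (88.561,88.527) → (46.468,88.527) → (46.468,95.077) (closed)

G21
G90
G00 X42.263 Y91.743
M3 S466
G01 X124.908 Y91.743 F1662
G01 X124.908 Y22.901
G01 X42.263 Y22.901
G01 X42.263 Y91.743
M5
G00 X46.468 Y95.077
M3 S297
G01 X88.561 Y95.077 F3715
G01 X88.561 Y88.527
G01 X46.468 Y88.527
G01 X46.468 Y95.077
M5
G00 X0.000 Y0.000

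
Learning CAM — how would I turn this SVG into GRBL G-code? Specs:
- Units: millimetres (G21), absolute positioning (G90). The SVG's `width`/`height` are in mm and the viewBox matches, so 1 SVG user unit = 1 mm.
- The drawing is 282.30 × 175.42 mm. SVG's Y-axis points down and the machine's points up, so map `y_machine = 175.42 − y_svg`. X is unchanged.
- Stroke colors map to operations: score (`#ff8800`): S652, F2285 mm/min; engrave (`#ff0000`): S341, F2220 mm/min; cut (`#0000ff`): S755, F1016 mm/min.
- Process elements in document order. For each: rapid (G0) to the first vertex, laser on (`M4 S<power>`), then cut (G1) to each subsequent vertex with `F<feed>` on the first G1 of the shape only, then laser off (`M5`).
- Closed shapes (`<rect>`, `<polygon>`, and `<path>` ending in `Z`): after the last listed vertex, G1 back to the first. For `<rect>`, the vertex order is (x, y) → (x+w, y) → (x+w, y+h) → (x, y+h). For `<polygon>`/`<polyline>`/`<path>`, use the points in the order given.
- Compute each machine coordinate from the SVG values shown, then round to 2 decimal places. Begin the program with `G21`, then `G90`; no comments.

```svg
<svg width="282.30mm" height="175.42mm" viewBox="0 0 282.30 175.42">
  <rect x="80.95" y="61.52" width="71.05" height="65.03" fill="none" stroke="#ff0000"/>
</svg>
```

viewBox `0 0 282.30 175.42` with mm width/height → 1 unit = 1 mm. Flip: y_m = 175.42 − y_svg.

**Shape 1** — `<rect>` rectangle, stroke `#ff0000` → engrave (S341, F2220). Machine vertices: (80.95,113.90) → (152.00,113.90) → (152.00,48.87) → (80.95,48.87) → (80.95,113.90). Closed: final G1 returns to the first vertex.

G21
G90
G0 X80.95 Y113.90
M4 S341
G1 X152.00 Y113.90 F2220
G1 X152.00 Y48.87
G1 X80.95 Y48.87
G1 X80.95 Y113.90
M5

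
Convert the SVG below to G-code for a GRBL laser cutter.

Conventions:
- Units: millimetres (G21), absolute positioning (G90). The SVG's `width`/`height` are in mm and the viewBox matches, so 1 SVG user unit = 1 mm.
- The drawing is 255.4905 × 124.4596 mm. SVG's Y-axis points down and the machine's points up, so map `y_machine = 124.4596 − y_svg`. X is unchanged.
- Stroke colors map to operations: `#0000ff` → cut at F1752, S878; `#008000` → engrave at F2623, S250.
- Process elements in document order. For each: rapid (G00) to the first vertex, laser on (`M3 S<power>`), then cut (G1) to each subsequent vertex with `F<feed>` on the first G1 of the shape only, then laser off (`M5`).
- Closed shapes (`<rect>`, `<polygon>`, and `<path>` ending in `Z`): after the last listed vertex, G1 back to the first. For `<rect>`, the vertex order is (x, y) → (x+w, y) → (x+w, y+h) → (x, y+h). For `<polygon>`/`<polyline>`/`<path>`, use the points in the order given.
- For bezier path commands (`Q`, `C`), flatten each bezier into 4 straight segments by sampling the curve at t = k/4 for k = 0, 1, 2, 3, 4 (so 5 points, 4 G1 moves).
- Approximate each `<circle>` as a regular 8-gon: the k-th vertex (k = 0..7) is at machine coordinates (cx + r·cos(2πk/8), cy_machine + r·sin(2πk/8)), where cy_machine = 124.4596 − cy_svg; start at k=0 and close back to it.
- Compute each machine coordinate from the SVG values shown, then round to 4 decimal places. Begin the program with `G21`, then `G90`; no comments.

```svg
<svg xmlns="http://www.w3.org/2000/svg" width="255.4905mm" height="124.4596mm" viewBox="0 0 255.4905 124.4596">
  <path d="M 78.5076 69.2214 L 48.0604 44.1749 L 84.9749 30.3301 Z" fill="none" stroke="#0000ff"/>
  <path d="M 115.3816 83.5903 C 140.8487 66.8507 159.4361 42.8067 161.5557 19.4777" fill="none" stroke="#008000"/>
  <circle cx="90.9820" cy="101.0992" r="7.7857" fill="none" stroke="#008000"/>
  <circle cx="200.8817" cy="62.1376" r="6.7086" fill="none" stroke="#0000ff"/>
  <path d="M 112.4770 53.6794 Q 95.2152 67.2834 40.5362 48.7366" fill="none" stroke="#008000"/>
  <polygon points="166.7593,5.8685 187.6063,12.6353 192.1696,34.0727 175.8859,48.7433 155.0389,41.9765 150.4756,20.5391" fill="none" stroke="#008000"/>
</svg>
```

G21
G90
G00 X78.5076 Y55.2382
M3 S878
G1 X48.0604 Y80.2847 F1752
G1 X84.9749 Y94.1295
G1 X78.5076 Y55.2382
M5
G00 X115.3816 Y40.8693
M3 S250
G1 X133.0422 Y54.6683 F2623
G1 X147.2240 Y70.4546
G1 X157.0281 Y87.4764
G1 X161.5557 Y104.9819
M5
G00 X98.7677 Y23.3604
M3 S250
G1 X96.4873 Y28.8657 F2623
G1 X90.9820 Y31.1461
G1 X85.4767 Y28.8657
G1 X83.1963 Y23.3604
G1 X85.4767 Y17.8551
G1 X90.9820 Y15.5747
G1 X96.4873 Y17.8551
G1 X98.7677 Y23.3604
M5
G00 X207.5903 Y62.3220
M3 S878
G1 X205.6254 Y67.0657 F1752
G1 X200.8817 Y69.0306
G1 X196.1380 Y67.0657
G1 X194.1731 Y62.3220
G1 X196.1380 Y57.5783
G1 X200.8817 Y55.6134
G1 X205.6254 Y57.5783
G1 X207.5903 Y62.3220
M5
G00 X112.4770 Y70.7802
M3 S250
G1 X101.5075 Y65.9876 F2623
G1 X85.8609 Y65.2139
G1 X65.5371 Y68.4590
G1 X40.5362 Y75.7230
M5
G00 X166.7593 Y118.5911
M3 S250
G1 X187.6063 Y111.8243 F2623
G1 X192.1696 Y90.3869
G1 X175.8859 Y75.7163
G1 X155.0389 Y82.4831
G1 X150.4756 Y103.9205
G1 X166.7593 Y118.5911
M5

1 u = 1 mm; y_m = 124.4596 − y.

[1] `<path>` regular polygon, #0000ff→cut S878 F1752: (78.5076,55.2382) → (48.0604,80.2847) → (84.9749,94.1295) → (78.5076,55.2382) (closed)

[2] `<path>` cubic bezier, #008000→engrave S250 F2623: (115.3816,40.8693) → (133.0422,54.6683) → (147.2240,70.4546) → (157.0281,87.4764) → (161.5557,104.9819)

[3] `<circle>` circle, #008000→engrave S250 F2623: (98.7677,23.3604) → (96.4873,28.8657) → (90.9820,31.1461) → (85.4767,28.8657) → (83.1963,23.3604) → (85.4767,17.8551) → (90.9820,15.5747) → (96.4873,17.8551) → (98.7677,23.3604) (closed)

[4] `<circle>` circle, #0000ff→cut S878 F1752: (207.5903,62.3220) → (205.6254,67.0657) → (200.8817,69.0306) → (196.1380,67.0657) → (194.1731,62.3220) → (196.1380,57.5783) → (200.8817,55.6134) → (205.6254,57.5783) → (207.5903,62.3220) (closed)

[5] `<path>` quadratic bezier, #008000→engrave S250 F2623: (112.4770,70.7802) → (101.5075,65.9876) → (85.8609,65.2139) → (65.5371,68.4590) → (40.5362,75.7230)

[6] `<polygon>` regular polygon, #008000→engrave S250 F2623: (166.7593,118.5911) → (187.6063,111.8243) → (192.1696,90.3869) → (175.8859,75.7163) → (155.0389,82.4831) → (150.4756,103.9205) → (166.7593,118.5911) (closed)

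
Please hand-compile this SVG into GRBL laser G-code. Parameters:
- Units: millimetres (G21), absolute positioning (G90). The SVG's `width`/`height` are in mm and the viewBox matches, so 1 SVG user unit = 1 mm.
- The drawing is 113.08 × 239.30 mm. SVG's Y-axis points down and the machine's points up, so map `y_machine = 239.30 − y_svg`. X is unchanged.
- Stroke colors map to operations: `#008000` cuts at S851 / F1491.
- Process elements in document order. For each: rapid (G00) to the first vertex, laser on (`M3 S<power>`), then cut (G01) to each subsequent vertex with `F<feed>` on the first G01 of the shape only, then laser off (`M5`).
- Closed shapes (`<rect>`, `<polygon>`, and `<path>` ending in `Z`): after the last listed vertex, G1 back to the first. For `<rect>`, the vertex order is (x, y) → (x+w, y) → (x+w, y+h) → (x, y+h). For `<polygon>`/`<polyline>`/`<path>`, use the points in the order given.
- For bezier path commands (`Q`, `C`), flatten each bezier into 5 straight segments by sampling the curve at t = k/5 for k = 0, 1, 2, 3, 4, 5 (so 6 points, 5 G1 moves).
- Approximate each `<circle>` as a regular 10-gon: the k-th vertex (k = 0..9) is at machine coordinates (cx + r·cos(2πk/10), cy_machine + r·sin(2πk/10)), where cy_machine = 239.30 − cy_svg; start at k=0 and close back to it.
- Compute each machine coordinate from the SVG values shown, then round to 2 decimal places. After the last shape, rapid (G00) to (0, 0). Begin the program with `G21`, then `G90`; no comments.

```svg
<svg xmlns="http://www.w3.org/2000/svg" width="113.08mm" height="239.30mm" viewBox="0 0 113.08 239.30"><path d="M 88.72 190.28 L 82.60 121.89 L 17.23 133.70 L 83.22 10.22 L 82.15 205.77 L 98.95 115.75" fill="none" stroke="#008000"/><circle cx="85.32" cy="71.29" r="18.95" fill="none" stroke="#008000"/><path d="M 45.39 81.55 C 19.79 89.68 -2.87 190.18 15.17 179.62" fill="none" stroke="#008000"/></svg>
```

Since the viewBox matches the mm dimensions, user units are millimetres directly. The only transform is the Y-flip y_m = 239.30 − y_svg.

Shape 1 is a open polyline drawn with `<path>`. Its stroke #008000 means cut at S851, F1491. After flipping Y the toolpath is (88.72,49.02) → (82.60,117.41) → (17.23,105.60) → (83.22,229.08) → (82.15,33.53) → (98.95,123.55).

Shape 2 is a circle drawn with `<circle>`. Its stroke #008000 means cut at S851, F1491. After flipping Y the toolpath is (104.27,168.01) → (100.65,179.15) → (91.18,186.03) → (79.46,186.03) → (69.99,179.15) → (66.37,168.01) → (69.99,156.87) → (79.46,149.99) → (91.18,149.99) → (100.65,156.87) → (104.27,168.01), returning to the start.

Shape 3 is a cubic bezier drawn with `<path>`. Its stroke #008000 means cut at S851, F1491. After flipping Y the toolpath is (45.39,157.75) → (30.68,143.42) → (18.50,116.68) → (10.64,87.30) → (8.93,65.04) → (15.17,59.68).

G21
G90
G00 X88.72 Y49.02
M3 S851
G01 X82.60 Y117.41 F1491
G01 X17.23 Y105.60
G01 X83.22 Y229.08
G01 X82.15 Y33.53
G01 X98.95 Y123.55
M5
G00 X104.27 Y168.01
M3 S851
G01 X100.65 Y179.15 F1491
G01 X91.18 Y186.03
G01 X79.46 Y186.03
G01 X69.99 Y179.15
G01 X66.37 Y168.01
G01 X69.99 Y156.87
G01 X79.46 Y149.99
G01 X91.18 Y149.99
G01 X100.65 Y156.87
G01 X104.27 Y168.01
M5
G00 X45.39 Y157.75
M3 S851
G01 X30.68 Y143.42 F1491
G01 X18.50 Y116.68
G01 X10.64 Y87.30
G01 X8.93 Y65.04
G01 X15.17 Y59.68
M5
G00 X0.00 Y0.00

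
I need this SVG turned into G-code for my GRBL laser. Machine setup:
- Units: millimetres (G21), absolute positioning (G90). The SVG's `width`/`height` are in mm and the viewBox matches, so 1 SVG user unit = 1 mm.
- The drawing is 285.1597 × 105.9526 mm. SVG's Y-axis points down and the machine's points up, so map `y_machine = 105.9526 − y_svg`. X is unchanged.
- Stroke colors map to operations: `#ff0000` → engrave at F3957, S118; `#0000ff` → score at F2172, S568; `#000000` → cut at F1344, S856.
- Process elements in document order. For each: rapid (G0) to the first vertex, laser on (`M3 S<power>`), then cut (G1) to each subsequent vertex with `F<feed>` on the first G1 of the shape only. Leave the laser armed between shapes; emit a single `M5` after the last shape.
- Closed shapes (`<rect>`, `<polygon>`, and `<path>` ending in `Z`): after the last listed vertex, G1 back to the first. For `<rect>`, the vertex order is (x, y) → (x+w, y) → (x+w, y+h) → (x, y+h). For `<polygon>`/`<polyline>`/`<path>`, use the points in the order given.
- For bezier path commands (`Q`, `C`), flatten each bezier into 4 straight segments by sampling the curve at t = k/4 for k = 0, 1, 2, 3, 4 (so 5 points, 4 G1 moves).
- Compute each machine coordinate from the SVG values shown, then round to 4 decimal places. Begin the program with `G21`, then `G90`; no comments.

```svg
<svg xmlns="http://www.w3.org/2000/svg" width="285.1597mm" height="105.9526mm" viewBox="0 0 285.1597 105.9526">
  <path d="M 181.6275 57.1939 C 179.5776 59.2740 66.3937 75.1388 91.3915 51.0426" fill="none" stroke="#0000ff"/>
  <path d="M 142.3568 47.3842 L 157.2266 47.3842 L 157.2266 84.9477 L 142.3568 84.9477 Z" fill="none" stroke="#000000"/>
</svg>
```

G21
G90
G0 X181.6275 Y48.7587
M3 S568
G1 X163.1480 Y45.4538 F2172
G1 X126.3666 Y42.0182
G1 X94.6567 Y43.4908
G1 X91.3915 Y54.9100
G0 X142.3568 Y58.5684
M3 S856
G1 X157.2266 Y58.5684 F1344
G1 X157.2266 Y21.0049
G1 X142.3568 Y21.0049
G1 X142.3568 Y58.5684
M5

viewBox `0 0 285.1597 105.9526` with mm width/height → 1 unit = 1 mm. Flip: y_m = 105.9526 − y_svg.

**Shape 1** — `<path>` cubic bezier, stroke `#0000ff` → score (S568, F2172). Control points (SVG): P0=(181.6275,57.1939), P1=(179.5776,59.2740), P2=(66.3937,75.1388), P3=(91.3915,51.0426); sampled at t=k/4. Machine vertices: (181.6275,48.7587) → (163.1480,45.4538) → (126.3666,42.0182) → (94.6567,43.4908) → (91.3915,54.9100). Open path.

**Shape 2** — `<path>` rectangle, stroke `#000000` → cut (S856, F1344). Machine vertices: (142.3568,58.5684) → (157.2266,58.5684) → (157.2266,21.0049) → (142.3568,21.0049) → (142.3568,58.5684). Closed: final G1 returns to the first vertex.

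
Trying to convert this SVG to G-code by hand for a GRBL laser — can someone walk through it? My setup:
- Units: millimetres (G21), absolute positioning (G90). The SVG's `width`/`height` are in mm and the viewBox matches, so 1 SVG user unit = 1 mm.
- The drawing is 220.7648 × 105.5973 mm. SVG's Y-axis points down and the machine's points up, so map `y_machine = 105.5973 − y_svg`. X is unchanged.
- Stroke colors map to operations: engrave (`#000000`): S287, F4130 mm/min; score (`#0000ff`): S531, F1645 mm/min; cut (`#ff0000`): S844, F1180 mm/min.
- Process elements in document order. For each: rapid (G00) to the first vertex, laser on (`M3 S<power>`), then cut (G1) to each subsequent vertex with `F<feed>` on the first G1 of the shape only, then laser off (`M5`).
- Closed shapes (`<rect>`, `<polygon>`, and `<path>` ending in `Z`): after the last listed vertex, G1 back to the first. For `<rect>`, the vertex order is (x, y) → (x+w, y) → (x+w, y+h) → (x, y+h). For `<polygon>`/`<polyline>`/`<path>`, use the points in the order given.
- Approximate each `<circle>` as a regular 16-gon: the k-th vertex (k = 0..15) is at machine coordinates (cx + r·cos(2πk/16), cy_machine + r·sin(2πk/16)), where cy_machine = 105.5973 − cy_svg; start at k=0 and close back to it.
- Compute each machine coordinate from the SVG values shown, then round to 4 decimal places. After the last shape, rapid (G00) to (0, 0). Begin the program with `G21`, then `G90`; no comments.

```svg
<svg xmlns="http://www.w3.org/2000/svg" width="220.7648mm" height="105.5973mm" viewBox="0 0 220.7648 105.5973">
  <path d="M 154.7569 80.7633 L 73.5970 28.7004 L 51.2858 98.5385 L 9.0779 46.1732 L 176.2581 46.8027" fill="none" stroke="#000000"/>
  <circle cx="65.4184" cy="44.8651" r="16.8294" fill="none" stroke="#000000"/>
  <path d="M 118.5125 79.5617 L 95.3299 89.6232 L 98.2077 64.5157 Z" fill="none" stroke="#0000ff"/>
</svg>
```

G21
G90
G00 X154.7569 Y24.8340
M3 S287
G1 X73.5970 Y76.8969 F4130
G1 X51.2858 Y7.0588
G1 X9.0779 Y59.4241
G1 X176.2581 Y58.7946
M5
G00 X82.2478 Y60.7322
M3 S287
G1 X80.9667 Y67.1725 F4130
G1 X77.3186 Y72.6324
G1 X71.8587 Y76.2805
G1 X65.4184 Y77.5616
G1 X58.9781 Y76.2805
G1 X53.5182 Y72.6324
G1 X49.8701 Y67.1725
G1 X48.5890 Y60.7322
G1 X49.8701 Y54.2919
G1 X53.5182 Y48.8320
G1 X58.9781 Y45.1839
G1 X65.4184 Y43.9028
G1 X71.8587 Y45.1839
G1 X77.3186 Y48.8320
G1 X80.9667 Y54.2919
G1 X82.2478 Y60.7322
M5
G00 X118.5125 Y26.0356
M3 S531
G1 X95.3299 Y15.9741 F1645
G1 X98.2077 Y41.0816
G1 X118.5125 Y26.0356
M5
G00 X0.0000 Y0.0000

viewBox `0 0 220.7648 105.5973` with mm width/height → 1 unit = 1 mm. Flip: y_m = 105.5973 − y_svg.

**Shape 1** — `<path>` open polyline, stroke `#000000` → engrave (S287, F4130). Machine vertices: (154.7569,24.8340) → (73.5970,76.8969) → (51.2858,7.0588) → (9.0779,59.4241) → (176.2581,58.7946). Open path.

**Shape 2** — `<circle>` circle, stroke `#000000` → engrave (S287, F4130). Machine vertices: (82.2478,60.7322) → (80.9667,67.1725) → (77.3186,72.6324) → (71.8587,76.2805) → (65.4184,77.5616) → (58.9781,76.2805) → (53.5182,72.6324) → (49.8701,67.1725) → (48.5890,60.7322) → (49.8701,54.2919) → (53.5182,48.8320) → (58.9781,45.1839) → (65.4184,43.9028) → (71.8587,45.1839) → (77.3186,48.8320) → (80.9667,54.2919) → (82.2478,60.7322). Closed: final G1 returns to the first vertex.

**Shape 3** — `<path>` regular polygon, stroke `#0000ff` → score (S531, F1645). Machine vertices: (118.5125,26.0356) → (95.3299,15.9741) → (98.2077,41.0816) → (118.5125,26.0356). Closed: final G1 returns to the first vertex.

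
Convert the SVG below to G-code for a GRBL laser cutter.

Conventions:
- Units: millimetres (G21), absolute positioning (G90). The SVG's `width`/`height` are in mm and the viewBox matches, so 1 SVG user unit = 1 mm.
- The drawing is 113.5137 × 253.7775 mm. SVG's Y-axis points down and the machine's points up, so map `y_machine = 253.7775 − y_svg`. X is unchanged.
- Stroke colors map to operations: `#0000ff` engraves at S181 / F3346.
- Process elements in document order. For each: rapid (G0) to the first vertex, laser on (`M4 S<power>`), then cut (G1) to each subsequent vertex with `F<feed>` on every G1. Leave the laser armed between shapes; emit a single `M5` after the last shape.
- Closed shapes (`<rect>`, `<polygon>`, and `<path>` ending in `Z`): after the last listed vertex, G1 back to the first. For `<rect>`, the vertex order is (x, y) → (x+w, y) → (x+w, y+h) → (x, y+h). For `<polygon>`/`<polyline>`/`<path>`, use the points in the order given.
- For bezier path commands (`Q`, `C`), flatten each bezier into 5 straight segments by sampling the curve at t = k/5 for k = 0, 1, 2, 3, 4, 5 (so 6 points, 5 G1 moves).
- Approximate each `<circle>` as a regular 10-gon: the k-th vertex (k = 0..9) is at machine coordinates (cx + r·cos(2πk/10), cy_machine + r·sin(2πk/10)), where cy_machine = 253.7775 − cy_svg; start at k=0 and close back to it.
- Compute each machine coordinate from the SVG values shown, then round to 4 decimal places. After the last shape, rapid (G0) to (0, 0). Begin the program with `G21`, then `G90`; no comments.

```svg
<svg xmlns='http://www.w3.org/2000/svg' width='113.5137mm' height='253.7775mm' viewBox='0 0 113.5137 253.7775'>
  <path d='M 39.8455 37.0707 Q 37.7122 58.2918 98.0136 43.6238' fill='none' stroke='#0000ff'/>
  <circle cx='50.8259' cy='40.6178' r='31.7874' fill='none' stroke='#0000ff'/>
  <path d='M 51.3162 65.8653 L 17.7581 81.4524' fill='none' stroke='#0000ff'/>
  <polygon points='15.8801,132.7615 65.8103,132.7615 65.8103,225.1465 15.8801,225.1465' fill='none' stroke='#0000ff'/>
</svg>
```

G21
G90
G0 X39.8455 Y216.7068
M4 S181
G1 X41.4896 Y209.6539 F3346
G1 X48.1284 Y205.4722 F3346
G1 X59.7620 Y204.1616 F3346
G1 X76.3904 Y205.7221 F3346
G1 X98.0136 Y210.1537 F3346
G0 X82.6133 Y213.1597
M4 S181
G1 X76.5424 Y231.8439 F3346
G1 X60.6487 Y243.3913 F3346
G1 X41.0031 Y243.3913 F3346
G1 X25.1094 Y231.8439 F3346
G1 X19.0385 Y213.1597 F3346
G1 X25.1094 Y194.4755 F3346
G1 X41.0031 Y182.9281 F3346
G1 X60.6487 Y182.9281 F3346
G1 X76.5424 Y194.4755 F3346
G1 X82.6133 Y213.1597 F3346
G0 X51.3162 Y187.9122
M4 S181
G1 X17.7581 Y172.3251 F3346
G0 X15.8801 Y121.0160
M4 S181
G1 X65.8103 Y121.0160 F3346
G1 X65.8103 Y28.6310 F3346
G1 X15.8801 Y28.6310 F3346
G1 X15.8801 Y121.0160 F3346
M5
G0 X0.0000 Y0.0000

Since the viewBox matches the mm dimensions, user units are millimetres directly. The only transform is the Y-flip y_m = 253.7775 − y_svg.

Shape 1 is a quadratic bezier drawn with `<path>`. Its stroke #0000ff means engrave at S181, F3346. After flipping Y the toolpath is (39.8455,216.7068) → (41.4896,209.6539) → (48.1284,205.4722) → (59.7620,204.1616) → (76.3904,205.7221) → (98.0136,210.1537).

Shape 2 is a circle drawn with `<circle>`. Its stroke #0000ff means engrave at S181, F3346. After flipping Y the toolpath is (82.6133,213.1597) → (76.5424,231.8439) → (60.6487,243.3913) → (41.0031,243.3913) → (25.1094,231.8439) → (19.0385,213.1597) → (25.1094,194.4755) → (41.0031,182.9281) → (60.6487,182.9281) → (76.5424,194.4755) → (82.6133,213.1597), returning to the start.

Shape 3 is a line segment drawn with `<path>`. Its stroke #0000ff means engrave at S181, F3346. After flipping Y the toolpath is (51.3162,187.9122) → (17.7581,172.3251).

Shape 4 is a rectangle drawn with `<polygon>`. Its stroke #0000ff means engrave at S181, F3346. After flipping Y the toolpath is (15.8801,121.0160) → (65.8103,121.0160) → (65.8103,28.6310) → (15.8801,28.6310) → (15.8801,121.0160), returning to the start.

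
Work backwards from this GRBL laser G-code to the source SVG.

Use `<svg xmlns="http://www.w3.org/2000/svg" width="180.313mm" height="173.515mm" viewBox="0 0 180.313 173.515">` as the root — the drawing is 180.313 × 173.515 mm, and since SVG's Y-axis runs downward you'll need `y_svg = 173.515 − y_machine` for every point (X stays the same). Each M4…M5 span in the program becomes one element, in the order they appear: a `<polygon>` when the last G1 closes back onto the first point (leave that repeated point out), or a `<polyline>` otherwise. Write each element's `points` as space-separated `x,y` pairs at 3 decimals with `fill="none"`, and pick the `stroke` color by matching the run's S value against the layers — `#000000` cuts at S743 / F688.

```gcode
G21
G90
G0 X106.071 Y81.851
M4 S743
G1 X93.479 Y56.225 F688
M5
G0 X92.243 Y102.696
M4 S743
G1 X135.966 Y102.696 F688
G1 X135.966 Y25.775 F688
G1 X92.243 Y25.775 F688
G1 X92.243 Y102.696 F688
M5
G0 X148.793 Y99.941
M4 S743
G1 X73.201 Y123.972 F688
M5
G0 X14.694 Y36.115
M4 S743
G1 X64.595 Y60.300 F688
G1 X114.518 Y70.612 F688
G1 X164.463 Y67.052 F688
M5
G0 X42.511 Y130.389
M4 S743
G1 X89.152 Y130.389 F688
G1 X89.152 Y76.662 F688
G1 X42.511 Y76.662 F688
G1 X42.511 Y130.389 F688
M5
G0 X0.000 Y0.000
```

<svg xmlns="http://www.w3.org/2000/svg" width="180.313mm" height="173.515mm" viewBox="0 0 180.313 173.515">
  <polyline points="106.071,91.664 93.479,117.290" fill="none" stroke="#000000"/>
  <polygon points="92.243,70.819 135.966,70.819 135.966,147.740 92.243,147.740" fill="none" stroke="#000000"/>
  <polyline points="148.793,73.574 73.201,49.543" fill="none" stroke="#000000"/>
  <polyline points="14.694,137.400 64.595,113.215 114.518,102.903 164.463,106.463" fill="none" stroke="#000000"/>
  <polygon points="42.511,43.126 89.152,43.126 89.152,96.853 42.511,96.853" fill="none" stroke="#000000"/>
</svg>

Machine Y-up, SVG Y-down with viewBox height 173.515, so y_svg = 173.515 − y_machine; X carries over. Every run uses S743, so all elements get stroke `#000000` (cut).

Run 1: The run is open, so emit a `<polyline>` with points (Y-flipped): 106.071,91.664 93.479,117.290.

Run 2: The run returns to its start, so emit a `<polygon>` with points (Y-flipped): 92.243,70.819 135.966,70.819 135.966,147.740 92.243,147.740.

Run 3: The run is open, so emit a `<polyline>` with points (Y-flipped): 148.793,73.574 73.201,49.543.

Run 4: The run is open, so emit a `<polyline>` with points (Y-flipped): 14.694,137.400 64.595,113.215 114.518,102.903 164.463,106.463.

Run 5: The run returns to its start, so emit a `<polygon>` with points (Y-flipped): 42.511,43.126 89.152,43.126 89.152,96.853 42.511,96.853.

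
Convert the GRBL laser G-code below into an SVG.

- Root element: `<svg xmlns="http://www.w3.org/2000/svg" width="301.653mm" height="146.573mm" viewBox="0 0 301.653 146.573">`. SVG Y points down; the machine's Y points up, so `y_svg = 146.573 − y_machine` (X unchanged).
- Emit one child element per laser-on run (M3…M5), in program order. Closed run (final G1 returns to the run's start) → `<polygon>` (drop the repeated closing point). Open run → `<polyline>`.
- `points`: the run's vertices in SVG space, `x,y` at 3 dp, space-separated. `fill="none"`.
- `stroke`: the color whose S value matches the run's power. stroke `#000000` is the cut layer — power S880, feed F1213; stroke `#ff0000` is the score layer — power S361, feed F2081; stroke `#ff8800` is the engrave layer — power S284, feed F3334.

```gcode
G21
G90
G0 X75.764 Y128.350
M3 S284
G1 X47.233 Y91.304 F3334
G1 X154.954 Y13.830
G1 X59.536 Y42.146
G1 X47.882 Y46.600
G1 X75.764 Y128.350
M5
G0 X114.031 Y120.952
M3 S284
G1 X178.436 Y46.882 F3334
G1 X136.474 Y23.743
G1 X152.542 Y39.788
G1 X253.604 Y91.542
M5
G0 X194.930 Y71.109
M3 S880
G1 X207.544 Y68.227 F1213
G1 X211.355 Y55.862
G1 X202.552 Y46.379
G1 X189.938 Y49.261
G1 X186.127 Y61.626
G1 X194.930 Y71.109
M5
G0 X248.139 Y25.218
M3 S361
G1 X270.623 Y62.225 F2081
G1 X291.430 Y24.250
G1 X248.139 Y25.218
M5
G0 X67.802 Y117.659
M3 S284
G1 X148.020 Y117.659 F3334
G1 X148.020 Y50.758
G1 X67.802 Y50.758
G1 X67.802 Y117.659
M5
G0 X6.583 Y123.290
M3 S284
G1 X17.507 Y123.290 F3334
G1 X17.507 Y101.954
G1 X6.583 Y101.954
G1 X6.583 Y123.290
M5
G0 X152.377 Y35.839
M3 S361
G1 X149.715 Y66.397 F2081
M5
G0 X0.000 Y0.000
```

<svg xmlns="http://www.w3.org/2000/svg" width="301.653mm" height="146.573mm" viewBox="0 0 301.653 146.573">
  <polygon points="75.764,18.223 47.233,55.269 154.954,132.743 59.536,104.427 47.882,99.973" fill="none" stroke="#ff8800"/>
  <polyline points="114.031,25.621 178.436,99.691 136.474,122.830 152.542,106.785 253.604,55.031" fill="none" stroke="#ff8800"/>
  <polygon points="194.930,75.464 207.544,78.346 211.355,90.711 202.552,100.194 189.938,97.312 186.127,84.947" fill="none" stroke="#000000"/>
  <polygon points="248.139,121.355 270.623,84.348 291.430,122.323" fill="none" stroke="#ff0000"/>
  <polygon points="67.802,28.914 148.020,28.914 148.020,95.815 67.802,95.815" fill="none" stroke="#ff8800"/>
  <polygon points="6.583,23.283 17.507,23.283 17.507,44.619 6.583,44.619" fill="none" stroke="#ff8800"/>
  <polyline points="152.377,110.734 149.715,80.176" fill="none" stroke="#ff0000"/>
</svg>

y_svg = 146.573 − y_m.

[1] S284→`#ff8800` (engrave); closed run; points: 75.764,18.223 47.233,55.269 154.954,132.743 59.536,104.427 47.882,99.973

[2] S284→`#ff8800` (engrave); open run; points: 114.031,25.621 178.436,99.691 136.474,122.830 152.542,106.785 253.604,55.031

[3] S880→`#000000` (cut); closed run; points: 194.930,75.464 207.544,78.346 211.355,90.711 202.552,100.194 189.938,97.312 186.127,84.947

[4] S361→`#ff0000` (score); closed run; points: 248.139,121.355 270.623,84.348 291.430,122.323

[5] S284→`#ff8800` (engrave); closed run; points: 67.802,28.914 148.020,28.914 148.020,95.815 67.802,95.815

[6] S284→`#ff8800` (engrave); closed run; points: 6.583,23.283 17.507,23.283 17.507,44.619 6.583,44.619

[7] S361→`#ff0000` (score); open run; points: 152.377,110.734 149.715,80.176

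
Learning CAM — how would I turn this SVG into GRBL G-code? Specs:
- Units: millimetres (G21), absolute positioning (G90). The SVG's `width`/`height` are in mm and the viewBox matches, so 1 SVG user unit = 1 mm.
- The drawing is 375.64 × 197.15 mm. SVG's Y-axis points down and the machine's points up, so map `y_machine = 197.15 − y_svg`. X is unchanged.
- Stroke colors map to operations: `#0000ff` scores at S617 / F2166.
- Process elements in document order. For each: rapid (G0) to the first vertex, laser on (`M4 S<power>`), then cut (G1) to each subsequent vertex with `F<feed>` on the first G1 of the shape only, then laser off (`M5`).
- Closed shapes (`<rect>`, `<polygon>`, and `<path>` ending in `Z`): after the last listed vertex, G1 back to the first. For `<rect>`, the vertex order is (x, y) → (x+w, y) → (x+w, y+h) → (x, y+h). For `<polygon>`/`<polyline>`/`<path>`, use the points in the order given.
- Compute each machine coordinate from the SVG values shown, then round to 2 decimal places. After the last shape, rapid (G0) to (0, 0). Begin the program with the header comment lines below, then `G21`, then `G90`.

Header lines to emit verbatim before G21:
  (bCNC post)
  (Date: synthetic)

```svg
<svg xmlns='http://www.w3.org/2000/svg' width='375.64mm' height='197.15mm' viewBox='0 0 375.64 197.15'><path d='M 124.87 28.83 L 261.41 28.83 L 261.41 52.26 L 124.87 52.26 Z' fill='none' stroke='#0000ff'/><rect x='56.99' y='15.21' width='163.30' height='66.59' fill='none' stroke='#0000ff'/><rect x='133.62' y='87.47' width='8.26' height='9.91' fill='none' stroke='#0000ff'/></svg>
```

(bCNC post)
(Date: synthetic)
G21
G90
G0 X124.87 Y168.32
M4 S617
G1 X261.41 Y168.32 F2166
G1 X261.41 Y144.89
G1 X124.87 Y144.89
G1 X124.87 Y168.32
M5
G0 X56.99 Y181.94
M4 S617
G1 X220.29 Y181.94 F2166
G1 X220.29 Y115.35
G1 X56.99 Y115.35
G1 X56.99 Y181.94
M5
G0 X133.62 Y109.68
M4 S617
G1 X141.88 Y109.68 F2166
G1 X141.88 Y99.77
G1 X133.62 Y99.77
G1 X133.62 Y109.68
M5
G0 X0.00 Y0.00

1 u = 1 mm; y_m = 197.15 − y.

[1] `<path>` rectangle, #0000ff→score S617 F2166: (124.87,168.32) → (261.41,168.32) → (261.41,144.89) → (124.87,144.89) → (124.87,168.32) (closed)

[2] `<rect>` rectangle, #0000ff→score S617 F2166: (56.99,181.94) → (220.29,181.94) → (220.29,115.35) → (56.99,115.35) → (56.99,181.94) (closed)

[3] `<rect>` rectangle, #0000ff→score S617 F2166: (133.62,109.68) → (141.88,109.68) → (141.88,99.77) → (133.62,99.77) → (133.62,109.68) (closed)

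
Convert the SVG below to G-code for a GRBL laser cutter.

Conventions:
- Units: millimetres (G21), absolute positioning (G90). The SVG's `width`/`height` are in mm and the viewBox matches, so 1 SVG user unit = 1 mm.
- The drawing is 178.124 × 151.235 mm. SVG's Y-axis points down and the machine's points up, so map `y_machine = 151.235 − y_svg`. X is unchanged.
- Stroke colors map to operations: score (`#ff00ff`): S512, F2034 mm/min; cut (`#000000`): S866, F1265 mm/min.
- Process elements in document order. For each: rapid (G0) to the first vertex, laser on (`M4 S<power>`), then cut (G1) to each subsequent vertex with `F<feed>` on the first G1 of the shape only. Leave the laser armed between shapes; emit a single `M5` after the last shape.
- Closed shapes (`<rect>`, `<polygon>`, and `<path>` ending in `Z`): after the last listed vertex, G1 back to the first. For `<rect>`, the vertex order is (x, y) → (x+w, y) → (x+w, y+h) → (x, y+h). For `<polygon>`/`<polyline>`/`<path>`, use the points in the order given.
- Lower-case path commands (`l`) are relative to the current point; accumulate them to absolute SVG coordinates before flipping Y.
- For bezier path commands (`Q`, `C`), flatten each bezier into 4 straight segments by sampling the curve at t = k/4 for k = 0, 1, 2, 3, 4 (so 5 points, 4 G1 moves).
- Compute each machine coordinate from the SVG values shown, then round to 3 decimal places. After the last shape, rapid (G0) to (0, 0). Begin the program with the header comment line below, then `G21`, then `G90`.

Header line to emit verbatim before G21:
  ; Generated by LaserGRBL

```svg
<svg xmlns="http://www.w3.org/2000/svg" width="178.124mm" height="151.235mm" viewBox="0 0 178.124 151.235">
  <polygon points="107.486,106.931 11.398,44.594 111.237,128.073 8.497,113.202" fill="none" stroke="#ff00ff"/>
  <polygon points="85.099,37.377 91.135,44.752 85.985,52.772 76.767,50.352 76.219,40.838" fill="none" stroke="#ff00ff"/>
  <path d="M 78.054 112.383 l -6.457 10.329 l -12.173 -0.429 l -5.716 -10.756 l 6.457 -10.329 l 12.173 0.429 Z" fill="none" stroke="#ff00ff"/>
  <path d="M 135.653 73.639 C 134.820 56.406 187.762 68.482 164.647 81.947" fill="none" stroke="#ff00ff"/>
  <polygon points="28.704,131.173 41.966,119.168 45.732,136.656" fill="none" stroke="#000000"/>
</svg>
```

; Generated by LaserGRBL
G21
G90
G0 X107.486 Y44.304
M4 S512
G1 X11.398 Y106.641 F2034
G1 X111.237 Y23.162
G1 X8.497 Y38.033
G1 X107.486 Y44.304
G0 X85.099 Y113.858
M4 S512
G1 X91.135 Y106.483 F2034
G1 X85.985 Y98.463
G1 X76.767 Y100.883
G1 X76.219 Y110.397
G1 X85.099 Y113.858
G0 X78.054 Y38.852
M4 S512
G1 X71.597 Y28.523 F2034
G1 X59.424 Y28.952
G1 X53.708 Y39.708
G1 X60.165 Y50.037
G1 X72.338 Y49.608
G1 X78.054 Y38.852
G0 X135.653 Y77.596
M4 S512
G1 X143.082 Y85.462 F2034
G1 X158.506 Y84.954
G1 X169.751 Y78.690
G1 X164.647 Y69.288
G0 X28.704 Y20.062
M4 S866
G1 X41.966 Y32.067 F1265
G1 X45.732 Y14.579
G1 X28.704 Y20.062
M5
G0 X0.000 Y0.000

Since the viewBox matches the mm dimensions, user units are millimetres directly. The only transform is the Y-flip y_m = 151.235 − y_svg.

Shape 1 is a closed polygon drawn with `<polygon>`. Its stroke #ff00ff means score at S512, F2034. After flipping Y the toolpath is (107.486,44.304) → (11.398,106.641) → (111.237,23.162) → (8.497,38.033) → (107.486,44.304), returning to the start.

Shape 2 is a regular polygon drawn with `<polygon>`. Its stroke #ff00ff means score at S512, F2034. After flipping Y the toolpath is (85.099,113.858) → (91.135,106.483) → (85.985,98.463) → (76.767,100.883) → (76.219,110.397) → (85.099,113.858), returning to the start.

Shape 3 is a regular polygon drawn with `<path>`. Its stroke #ff00ff means score at S512, F2034. After flipping Y the toolpath is (78.054,38.852) → (71.597,28.523) → (59.424,28.952) → (53.708,39.708) → (60.165,50.037) → (72.338,49.608) → (78.054,38.852), returning to the start.

Shape 4 is a cubic bezier drawn with `<path>`. Its stroke #ff00ff means score at S512, F2034. After flipping Y the toolpath is (135.653,77.596) → (143.082,85.462) → (158.506,84.954) → (169.751,78.690) → (164.647,69.288).

Shape 5 is a regular polygon drawn with `<polygon>`. Its stroke #000000 means cut at S866, F1265. After flipping Y the toolpath is (28.704,20.062) → (41.966,32.067) → (45.732,14.579) → (28.704,20.062), returning to the start.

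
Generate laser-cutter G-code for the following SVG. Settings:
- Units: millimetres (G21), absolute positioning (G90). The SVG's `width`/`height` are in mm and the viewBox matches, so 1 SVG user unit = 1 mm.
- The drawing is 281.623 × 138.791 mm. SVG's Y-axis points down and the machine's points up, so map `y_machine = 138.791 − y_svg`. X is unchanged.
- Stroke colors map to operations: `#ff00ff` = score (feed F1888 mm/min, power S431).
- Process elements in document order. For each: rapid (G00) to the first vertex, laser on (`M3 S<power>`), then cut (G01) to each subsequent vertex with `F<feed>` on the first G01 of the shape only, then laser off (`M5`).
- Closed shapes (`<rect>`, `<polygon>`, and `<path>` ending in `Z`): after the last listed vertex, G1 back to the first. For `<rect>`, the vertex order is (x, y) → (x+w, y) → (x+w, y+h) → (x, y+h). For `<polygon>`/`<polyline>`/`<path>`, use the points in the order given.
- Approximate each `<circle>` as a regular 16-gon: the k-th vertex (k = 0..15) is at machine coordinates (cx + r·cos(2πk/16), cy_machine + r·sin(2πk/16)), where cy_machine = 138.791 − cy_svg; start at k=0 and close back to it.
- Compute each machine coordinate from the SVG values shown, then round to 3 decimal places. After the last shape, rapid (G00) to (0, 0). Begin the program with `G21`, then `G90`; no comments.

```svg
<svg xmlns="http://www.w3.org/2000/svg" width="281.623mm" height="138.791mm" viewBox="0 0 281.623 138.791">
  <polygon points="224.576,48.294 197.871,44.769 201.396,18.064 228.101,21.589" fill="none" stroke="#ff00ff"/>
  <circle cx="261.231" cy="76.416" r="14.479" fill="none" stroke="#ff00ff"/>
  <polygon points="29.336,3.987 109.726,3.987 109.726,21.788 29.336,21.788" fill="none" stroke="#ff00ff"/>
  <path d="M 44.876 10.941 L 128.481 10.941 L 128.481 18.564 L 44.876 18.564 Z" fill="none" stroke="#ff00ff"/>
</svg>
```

Since the viewBox matches the mm dimensions, user units are millimetres directly. The only transform is the Y-flip y_m = 138.791 − y_svg.

Shape 1 is a regular polygon drawn with `<polygon>`. Its stroke #ff00ff means score at S431, F1888. After flipping Y the toolpath is (224.576,90.497) → (197.871,94.022) → (201.396,120.727) → (228.101,117.202) → (224.576,90.497), returning to the start.

Shape 2 is a circle drawn with `<circle>`. Its stroke #ff00ff means score at S431, F1888. After flipping Y the toolpath is (275.710,62.375) → (274.608,67.916) → (271.469,72.613) → (266.772,75.752) → (261.231,76.854) → (255.690,75.752) → (250.993,72.613) → (247.854,67.916) → (246.752,62.375) → (247.854,56.834) → (250.993,52.137) → (255.690,48.998) → (261.231,47.896) → (266.772,48.998) → (271.469,52.137) → (274.608,56.834) → (275.710,62.375), returning to the start.

Shape 3 is a rectangle drawn with `<polygon>`. Its stroke #ff00ff means score at S431, F1888. After flipping Y the toolpath is (29.336,134.804) → (109.726,134.804) → (109.726,117.003) → (29.336,117.003) → (29.336,134.804), returning to the start.

Shape 4 is a rectangle drawn with `<path>`. Its stroke #ff00ff means score at S431, F1888. After flipping Y the toolpath is (44.876,127.850) → (128.481,127.850) → (128.481,120.227) → (44.876,120.227) → (44.876,127.850), returning to the start.

G21
G90
G00 X224.576 Y90.497
M3 S431
G01 X197.871 Y94.022 F1888
G01 X201.396 Y120.727
G01 X228.101 Y117.202
G01 X224.576 Y90.497
M5
G00 X275.710 Y62.375
M3 S431
G01 X274.608 Y67.916 F1888
G01 X271.469 Y72.613
G01 X266.772 Y75.752
G01 X261.231 Y76.854
G01 X255.690 Y75.752
G01 X250.993 Y72.613
G01 X247.854 Y67.916
G01 X246.752 Y62.375
G01 X247.854 Y56.834
G01 X250.993 Y52.137
G01 X255.690 Y48.998
G01 X261.231 Y47.896
G01 X266.772 Y48.998
G01 X271.469 Y52.137
G01 X274.608 Y56.834
G01 X275.710 Y62.375
M5
G00 X29.336 Y134.804
M3 S431
G01 X109.726 Y134.804 F1888
G01 X109.726 Y117.003
G01 X29.336 Y117.003
G01 X29.336 Y134.804
M5
G00 X44.876 Y127.850
M3 S431
G01 X128.481 Y127.850 F1888
G01 X128.481 Y120.227
G01 X44.876 Y120.227
G01 X44.876 Y127.850
M5
G00 X0.000 Y0.000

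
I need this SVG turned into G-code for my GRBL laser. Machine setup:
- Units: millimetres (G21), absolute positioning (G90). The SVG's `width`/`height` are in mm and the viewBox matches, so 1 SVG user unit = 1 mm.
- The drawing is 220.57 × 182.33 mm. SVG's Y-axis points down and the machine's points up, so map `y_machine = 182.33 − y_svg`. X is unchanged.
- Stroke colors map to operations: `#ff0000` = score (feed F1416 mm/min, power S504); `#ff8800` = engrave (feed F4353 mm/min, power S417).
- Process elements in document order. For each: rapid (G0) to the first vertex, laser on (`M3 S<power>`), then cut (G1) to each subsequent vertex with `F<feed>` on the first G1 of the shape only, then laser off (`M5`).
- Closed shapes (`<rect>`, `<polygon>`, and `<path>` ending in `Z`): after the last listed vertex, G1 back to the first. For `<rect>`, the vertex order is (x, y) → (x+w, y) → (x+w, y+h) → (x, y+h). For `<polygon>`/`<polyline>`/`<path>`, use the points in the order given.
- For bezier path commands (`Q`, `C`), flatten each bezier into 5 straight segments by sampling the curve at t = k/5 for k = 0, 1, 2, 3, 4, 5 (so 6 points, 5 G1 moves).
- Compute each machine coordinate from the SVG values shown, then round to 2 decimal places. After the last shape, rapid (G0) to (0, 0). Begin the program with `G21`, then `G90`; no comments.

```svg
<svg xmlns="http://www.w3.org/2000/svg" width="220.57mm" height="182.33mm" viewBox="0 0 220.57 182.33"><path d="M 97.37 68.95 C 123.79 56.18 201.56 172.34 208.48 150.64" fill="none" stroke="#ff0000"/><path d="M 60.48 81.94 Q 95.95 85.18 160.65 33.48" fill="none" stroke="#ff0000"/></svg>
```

Since the viewBox matches the mm dimensions, user units are millimetres directly. The only transform is the Y-flip y_m = 182.33 − y_svg.

Shape 1 is a cubic bezier drawn with `<path>`. Its stroke #ff0000 means score at S504, F1416. After flipping Y the toolpath is (97.37,113.38) → (118.41,107.70) → (145.90,83.89) → (173.99,54.75) → (196.80,33.08) → (208.48,31.69).

Shape 2 is a quadratic bezier drawn with `<path>`. Its stroke #ff0000 means score at S504, F1416. After flipping Y the toolpath is (60.48,100.39) → (75.84,101.29) → (93.53,106.59) → (113.57,116.28) → (135.94,130.37) → (160.65,148.85).

G21
G90
G0 X97.37 Y113.38
M3 S504
G1 X118.41 Y107.70 F1416
G1 X145.90 Y83.89
G1 X173.99 Y54.75
G1 X196.80 Y33.08
G1 X208.48 Y31.69
M5
G0 X60.48 Y100.39
M3 S504
G1 X75.84 Y101.29 F1416
G1 X93.53 Y106.59
G1 X113.57 Y116.28
G1 X135.94 Y130.37
G1 X160.65 Y148.85
M5
G0 X0.00 Y0.00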